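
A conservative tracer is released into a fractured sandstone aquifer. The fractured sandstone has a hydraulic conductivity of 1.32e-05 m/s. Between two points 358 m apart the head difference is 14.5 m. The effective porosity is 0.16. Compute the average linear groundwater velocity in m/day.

Convert K: 1.32e-05 m/s × 86400 = 1.140 m/day.
Hydraulic gradient i = Δh / L = 14.5 / 358 = 0.04050.
Darcy flux q = K · i = 1.140 × 0.04050 = 0.04619 m/day.
Seepage velocity v = q / n_e = 0.04619 / 0.16 = 0.2887 m/day.

0.289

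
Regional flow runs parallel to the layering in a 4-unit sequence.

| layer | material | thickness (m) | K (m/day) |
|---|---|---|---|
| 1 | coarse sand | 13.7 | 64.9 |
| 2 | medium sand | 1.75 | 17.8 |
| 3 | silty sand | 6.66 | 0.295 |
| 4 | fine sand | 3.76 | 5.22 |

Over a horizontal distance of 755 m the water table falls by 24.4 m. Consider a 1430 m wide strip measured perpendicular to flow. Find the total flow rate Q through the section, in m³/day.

43500

Flow is parallel to layering, so each bed carries its own Darcy discharge and the transmissivities add.
Σ(K_i·b_i) = 64.9×13.7 + 17.8×1.75 + 0.295×6.66 + 5.22×3.76 = 941.9 m²/day.
Hydraulic gradient i = Δh / L = 24.4 / 755 = 0.03232.
Q = Σ(K_i·b_i) · W · i = 941.9 × 1430 × 0.03232 = 43528 m³/day.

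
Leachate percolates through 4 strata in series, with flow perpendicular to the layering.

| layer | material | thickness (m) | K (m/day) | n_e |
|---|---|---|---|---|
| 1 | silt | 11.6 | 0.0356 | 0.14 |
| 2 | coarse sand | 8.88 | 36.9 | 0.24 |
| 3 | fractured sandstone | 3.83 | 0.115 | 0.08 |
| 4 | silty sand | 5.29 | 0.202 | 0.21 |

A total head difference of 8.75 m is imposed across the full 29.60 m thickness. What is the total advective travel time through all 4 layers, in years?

0.624

With flow normal to the layers, continuity requires the same specific discharge q through every layer.
Σ(b_i/K_i) = 11.6/0.0356 + 8.88/36.9 + 3.83/0.115 + 5.29/0.202 = 385.6 d.
q = Δh / Σ(b_i/K_i) = 8.75 / 385.6 = 0.02269 m/day.
In each layer the seepage velocity is v_i = q/n_i, so the layer transit time is t_i = b_i·n_i / q:
  layer 1 (silt): t_1 = 11.6 × 0.14 / 0.02269 = 71.56 d
  layer 2 (coarse sand): t_2 = 8.88 × 0.24 / 0.02269 = 93.91 d
  layer 3 (fractured sandstone): t_3 = 3.83 × 0.08 / 0.02269 = 13.50 d
  layer 4 (silty sand): t_4 = 5.29 × 0.21 / 0.02269 = 48.95 d
Total t = Σ t_i = 227.9 days = 0.6240 years.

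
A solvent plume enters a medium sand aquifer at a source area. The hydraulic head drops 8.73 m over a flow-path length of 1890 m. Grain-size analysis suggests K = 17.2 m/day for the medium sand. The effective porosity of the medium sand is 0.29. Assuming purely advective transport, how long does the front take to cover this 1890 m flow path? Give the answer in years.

18.9

Hydraulic gradient i = Δh / L = 8.73 / 1890 = 0.004619.
Darcy flux q = K · i = 17.20 × 0.004619 = 0.07945 m/day.
Seepage velocity v = q / n_e = 0.07945 / 0.29 = 0.2740 m/day.
Travel time t = L / v = 1890 / 0.2740 = 6899 days = 18.89 years.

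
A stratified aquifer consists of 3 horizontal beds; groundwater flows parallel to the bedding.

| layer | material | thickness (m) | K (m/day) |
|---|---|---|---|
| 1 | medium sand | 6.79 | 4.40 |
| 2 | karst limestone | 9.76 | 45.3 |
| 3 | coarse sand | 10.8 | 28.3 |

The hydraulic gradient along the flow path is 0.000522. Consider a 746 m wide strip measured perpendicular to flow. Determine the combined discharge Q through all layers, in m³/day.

303

Flow is parallel to layering, so each bed carries its own Darcy discharge and the transmissivities add.
Σ(K_i·b_i) = 4.40×6.79 + 45.3×9.76 + 28.3×10.8 = 777.6 m²/day.
Hydraulic gradient i = 0.000522.
Q = Σ(K_i·b_i) · W · i = 777.6 × 746 × 0.0005220 = 302.8 m³/day.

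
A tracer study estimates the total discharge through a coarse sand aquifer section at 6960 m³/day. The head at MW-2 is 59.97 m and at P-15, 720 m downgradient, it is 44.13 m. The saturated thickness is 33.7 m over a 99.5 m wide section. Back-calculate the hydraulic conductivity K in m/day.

Cross-sectional area A = 99.5 × 33.7 = 3353 m².
Hydraulic gradient i = (59.97 − 44.13) / 720 = 15.84 / 720 = 0.02200.
From Q = K·A·i, K = Q / (A·i) = 6960 / (3353 × 0.02200) = 94.35 m/day.

94.3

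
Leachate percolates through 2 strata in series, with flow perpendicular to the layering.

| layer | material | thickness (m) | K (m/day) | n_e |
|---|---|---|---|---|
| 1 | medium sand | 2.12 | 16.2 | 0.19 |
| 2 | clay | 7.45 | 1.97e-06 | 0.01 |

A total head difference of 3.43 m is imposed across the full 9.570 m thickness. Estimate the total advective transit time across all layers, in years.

With flow normal to the layers, continuity requires the same specific discharge q through every layer.
Σ(b_i/K_i) = 2.12/16.2 + 7.45/1.97e-06 = 3.782e+06 d.
q = Δh / Σ(b_i/K_i) = 3.43 / 3.782e+06 = 9.070e-07 m/day.
In each layer the seepage velocity is v_i = q/n_i, so the layer transit time is t_i = b_i·n_i / q:
  layer 1 (medium sand): t_1 = 2.12 × 0.19 / 9.070e-07 = 4.441e+05 d
  layer 2 (clay): t_2 = 7.45 × 0.01 / 9.070e-07 = 82140 d
Total t = Σ t_i = 5.262e+05 days = 1441 years.

1440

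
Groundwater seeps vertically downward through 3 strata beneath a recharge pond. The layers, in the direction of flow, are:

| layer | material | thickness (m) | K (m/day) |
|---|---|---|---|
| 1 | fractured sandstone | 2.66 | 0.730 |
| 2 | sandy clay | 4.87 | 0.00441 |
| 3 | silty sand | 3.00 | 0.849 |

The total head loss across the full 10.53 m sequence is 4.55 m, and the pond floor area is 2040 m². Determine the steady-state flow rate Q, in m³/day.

8.35

Flow is perpendicular to layering, so the layers act in series and the equivalent K is the thickness-weighted harmonic mean.
Total thickness L = 2.66 + 4.87 + 3.00 = 10.53 m.
Σ(b_i/K_i) = 2.66/0.730 + 4.87/0.00441 + 3.00/0.849 = 1111 d.
K_eq = L / Σ(b_i/K_i) = 10.53 / 1111 = 0.009474 m/day.
Q = K_eq · A · (Δh/L) = 0.009474 × 2040 × (4.55/10.53) = 8.351 m³/day.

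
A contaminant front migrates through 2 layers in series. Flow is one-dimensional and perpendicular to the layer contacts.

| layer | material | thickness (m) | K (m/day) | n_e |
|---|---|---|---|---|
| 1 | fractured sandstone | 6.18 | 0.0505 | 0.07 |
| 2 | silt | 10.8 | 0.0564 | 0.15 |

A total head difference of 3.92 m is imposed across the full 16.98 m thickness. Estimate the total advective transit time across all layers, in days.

With flow normal to the layers, continuity requires the same specific discharge q through every layer.
Σ(b_i/K_i) = 6.18/0.0505 + 10.8/0.0564 = 313.9 d.
q = Δh / Σ(b_i/K_i) = 3.92 / 313.9 = 0.01249 m/day.
In each layer the seepage velocity is v_i = q/n_i, so the layer transit time is t_i = b_i·n_i / q:
  layer 1 (fractured sandstone): t_1 = 6.18 × 0.07 / 0.01249 = 34.64 d
  layer 2 (silt): t_2 = 10.8 × 0.15 / 0.01249 = 129.7 d
Total t = Σ t_i = 164.3 days.

164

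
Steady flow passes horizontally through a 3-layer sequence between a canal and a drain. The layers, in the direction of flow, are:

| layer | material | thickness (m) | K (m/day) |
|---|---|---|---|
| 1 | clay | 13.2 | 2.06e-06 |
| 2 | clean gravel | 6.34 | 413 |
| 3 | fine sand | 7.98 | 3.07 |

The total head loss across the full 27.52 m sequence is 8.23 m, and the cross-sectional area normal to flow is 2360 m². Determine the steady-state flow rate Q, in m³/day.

0.00303

Flow is perpendicular to layering, so the layers act in series and the equivalent K is the thickness-weighted harmonic mean.
Total thickness L = 13.2 + 6.34 + 7.98 = 27.52 m.
Σ(b_i/K_i) = 13.2/2.06e-06 + 6.34/413 + 7.98/3.07 = 6.408e+06 d.
K_eq = L / Σ(b_i/K_i) = 27.52 / 6.408e+06 = 4.295e-06 m/day.
Q = K_eq · A · (Δh/L) = 4.295e-06 × 2360 × (8.23/27.52) = 0.003031 m³/day.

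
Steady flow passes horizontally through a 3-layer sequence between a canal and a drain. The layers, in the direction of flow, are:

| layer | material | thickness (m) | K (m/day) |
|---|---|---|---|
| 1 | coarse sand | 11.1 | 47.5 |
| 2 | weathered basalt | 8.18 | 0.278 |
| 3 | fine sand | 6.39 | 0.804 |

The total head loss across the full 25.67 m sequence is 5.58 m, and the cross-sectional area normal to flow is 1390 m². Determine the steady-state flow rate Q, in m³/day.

Flow is perpendicular to layering, so the layers act in series and the equivalent K is the thickness-weighted harmonic mean.
Total thickness L = 11.1 + 8.18 + 6.39 = 25.67 m.
Σ(b_i/K_i) = 11.1/47.5 + 8.18/0.278 + 6.39/0.804 = 37.61 d.
K_eq = L / Σ(b_i/K_i) = 25.67 / 37.61 = 0.6826 m/day.
Q = K_eq · A · (Δh/L) = 0.6826 × 1390 × (5.58/25.67) = 206.2 m³/day.

206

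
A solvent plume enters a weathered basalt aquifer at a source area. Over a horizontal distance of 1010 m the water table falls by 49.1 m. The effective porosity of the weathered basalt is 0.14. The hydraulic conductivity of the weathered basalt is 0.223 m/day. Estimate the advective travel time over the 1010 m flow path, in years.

Hydraulic gradient i = Δh / L = 49.1 / 1010 = 0.04861.
Darcy flux q = K · i = 0.2230 × 0.04861 = 0.01084 m/day.
Seepage velocity v = q / n_e = 0.01084 / 0.14 = 0.07743 m/day.
Travel time t = L / v = 1010 / 0.07743 = 13043 days = 35.71 years.

35.7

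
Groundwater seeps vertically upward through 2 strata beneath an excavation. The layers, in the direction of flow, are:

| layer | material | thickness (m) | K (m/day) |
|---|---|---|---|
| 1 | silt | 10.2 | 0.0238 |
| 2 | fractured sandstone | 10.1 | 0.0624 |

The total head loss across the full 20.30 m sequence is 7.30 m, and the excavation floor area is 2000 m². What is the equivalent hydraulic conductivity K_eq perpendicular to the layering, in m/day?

Flow is perpendicular to layering, so the layers act in series and the equivalent K is the thickness-weighted harmonic mean.
Total thickness L = 10.2 + 10.1 = 20.30 m.
Σ(b_i/K_i) = 10.2/0.0238 + 10.1/0.0624 = 590.4 d.
K_eq = L / Σ(b_i/K_i) = 20.30 / 590.4 = 0.03438 m/day.

0.0344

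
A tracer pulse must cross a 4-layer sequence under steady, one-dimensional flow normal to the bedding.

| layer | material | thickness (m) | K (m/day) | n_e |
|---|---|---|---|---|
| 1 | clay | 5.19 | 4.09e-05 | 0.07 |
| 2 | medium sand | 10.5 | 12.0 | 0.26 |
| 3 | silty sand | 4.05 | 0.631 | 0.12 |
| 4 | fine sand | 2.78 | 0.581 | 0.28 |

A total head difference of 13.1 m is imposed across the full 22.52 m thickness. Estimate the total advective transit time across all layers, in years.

With flow normal to the layers, continuity requires the same specific discharge q through every layer.
Σ(b_i/K_i) = 5.19/4.09e-05 + 10.5/12.0 + 4.05/0.631 + 2.78/0.581 = 1.269e+05 d.
q = Δh / Σ(b_i/K_i) = 13.1 / 1.269e+05 = 0.0001032 m/day.
In each layer the seepage velocity is v_i = q/n_i, so the layer transit time is t_i = b_i·n_i / q:
  layer 1 (clay): t_1 = 5.19 × 0.07 / 0.0001032 = 3519 d
  layer 2 (medium sand): t_2 = 10.5 × 0.26 / 0.0001032 = 26447 d
  layer 3 (silty sand): t_3 = 4.05 × 0.12 / 0.0001032 = 4708 d
  layer 4 (fine sand): t_4 = 2.78 × 0.28 / 0.0001032 = 7541 d
Total t = Σ t_i = 42215 days = 115.6 years.

116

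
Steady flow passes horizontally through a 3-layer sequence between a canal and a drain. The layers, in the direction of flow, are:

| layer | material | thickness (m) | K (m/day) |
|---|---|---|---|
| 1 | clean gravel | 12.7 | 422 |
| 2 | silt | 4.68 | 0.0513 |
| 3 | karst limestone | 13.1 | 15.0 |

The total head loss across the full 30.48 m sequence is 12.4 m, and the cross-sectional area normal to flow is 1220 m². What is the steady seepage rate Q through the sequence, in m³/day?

164

Flow is perpendicular to layering, so the layers act in series and the equivalent K is the thickness-weighted harmonic mean.
Total thickness L = 12.7 + 4.68 + 13.1 = 30.48 m.
Σ(b_i/K_i) = 12.7/422 + 4.68/0.0513 + 13.1/15.0 = 92.13 d.
K_eq = L / Σ(b_i/K_i) = 30.48 / 92.13 = 0.3308 m/day.
Q = K_eq · A · (Δh/L) = 0.3308 × 1220 × (12.4/30.48) = 164.2 m³/day.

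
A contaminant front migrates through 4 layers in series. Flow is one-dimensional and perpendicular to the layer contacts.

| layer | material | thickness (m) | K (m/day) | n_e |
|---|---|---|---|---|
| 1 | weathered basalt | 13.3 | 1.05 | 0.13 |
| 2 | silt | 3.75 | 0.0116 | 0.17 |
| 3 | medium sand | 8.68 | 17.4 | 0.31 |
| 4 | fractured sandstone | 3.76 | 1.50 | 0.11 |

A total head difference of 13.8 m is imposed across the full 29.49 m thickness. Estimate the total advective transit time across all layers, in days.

134

With flow normal to the layers, continuity requires the same specific discharge q through every layer.
Σ(b_i/K_i) = 13.3/1.05 + 3.75/0.0116 + 8.68/17.4 + 3.76/1.50 = 338.9 d.
q = Δh / Σ(b_i/K_i) = 13.8 / 338.9 = 0.04071 m/day.
In each layer the seepage velocity is v_i = q/n_i, so the layer transit time is t_i = b_i·n_i / q:
  layer 1 (weathered basalt): t_1 = 13.3 × 0.13 / 0.04071 = 42.47 d
  layer 2 (silt): t_2 = 3.75 × 0.17 / 0.04071 = 15.66 d
  layer 3 (medium sand): t_3 = 8.68 × 0.31 / 0.04071 = 66.09 d
  layer 4 (fractured sandstone): t_4 = 3.76 × 0.11 / 0.04071 = 10.16 d
Total t = Σ t_i = 134.4 days.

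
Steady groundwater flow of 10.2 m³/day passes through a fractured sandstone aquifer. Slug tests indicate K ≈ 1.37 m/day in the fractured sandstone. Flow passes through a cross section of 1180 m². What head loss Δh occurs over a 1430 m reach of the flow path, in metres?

9.02

From Q = K·A·i, i = Q / (K·A) = 10.2 / (1.370 × 1180) = 0.006310.
Head loss Δh = i · L = 0.006310 × 1430 = 9.023 m.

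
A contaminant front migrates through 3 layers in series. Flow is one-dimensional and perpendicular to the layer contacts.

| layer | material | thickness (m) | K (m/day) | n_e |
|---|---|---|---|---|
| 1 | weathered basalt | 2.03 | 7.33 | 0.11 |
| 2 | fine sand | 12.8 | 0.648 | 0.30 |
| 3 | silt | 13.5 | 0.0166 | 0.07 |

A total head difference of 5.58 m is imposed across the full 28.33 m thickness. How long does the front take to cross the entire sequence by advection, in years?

With flow normal to the layers, continuity requires the same specific discharge q through every layer.
Σ(b_i/K_i) = 2.03/7.33 + 12.8/0.648 + 13.5/0.0166 = 833.3 d.
q = Δh / Σ(b_i/K_i) = 5.58 / 833.3 = 0.006696 m/day.
In each layer the seepage velocity is v_i = q/n_i, so the layer transit time is t_i = b_i·n_i / q:
  layer 1 (weathered basalt): t_1 = 2.03 × 0.11 / 0.006696 = 33.35 d
  layer 2 (fine sand): t_2 = 12.8 × 0.30 / 0.006696 = 573.4 d
  layer 3 (silt): t_3 = 13.5 × 0.07 / 0.006696 = 141.1 d
Total t = Σ t_i = 747.9 days = 2.048 years.

2.05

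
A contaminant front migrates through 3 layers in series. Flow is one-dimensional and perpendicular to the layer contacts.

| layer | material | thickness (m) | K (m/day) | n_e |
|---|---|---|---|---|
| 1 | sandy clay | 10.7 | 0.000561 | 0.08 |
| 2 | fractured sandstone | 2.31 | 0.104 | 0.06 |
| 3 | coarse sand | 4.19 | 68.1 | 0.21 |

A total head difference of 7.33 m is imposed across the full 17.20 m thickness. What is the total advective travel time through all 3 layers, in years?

With flow normal to the layers, continuity requires the same specific discharge q through every layer.
Σ(b_i/K_i) = 10.7/0.000561 + 2.31/0.104 + 4.19/68.1 = 19095 d.
q = Δh / Σ(b_i/K_i) = 7.33 / 19095 = 0.0003839 m/day.
In each layer the seepage velocity is v_i = q/n_i, so the layer transit time is t_i = b_i·n_i / q:
  layer 1 (sandy clay): t_1 = 10.7 × 0.08 / 0.0003839 = 2230 d
  layer 2 (fractured sandstone): t_2 = 2.31 × 0.06 / 0.0003839 = 361.1 d
  layer 3 (coarse sand): t_3 = 4.19 × 0.21 / 0.0003839 = 2292 d
Total t = Σ t_i = 4883 days = 13.37 years.

13.4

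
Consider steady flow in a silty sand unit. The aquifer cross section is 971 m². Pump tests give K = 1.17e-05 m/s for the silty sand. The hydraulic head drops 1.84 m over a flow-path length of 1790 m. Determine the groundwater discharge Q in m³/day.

1.01

Convert K: 1.17e-05 m/s × 86400 = 1.011 m/day.
Hydraulic gradient i = Δh / L = 1.84 / 1790 = 0.001028.
Darcy's law: Q = K · A · i = 1.011 × 971.0 × 0.001028 = 1.009 m³/day.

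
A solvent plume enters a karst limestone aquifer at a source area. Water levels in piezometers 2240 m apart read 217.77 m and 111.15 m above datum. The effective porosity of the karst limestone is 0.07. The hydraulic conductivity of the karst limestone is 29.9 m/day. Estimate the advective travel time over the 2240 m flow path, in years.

0.302

Hydraulic gradient i = (217.77 − 111.15) / 2240 = 106.62 / 2240 = 0.04760.
Darcy flux q = K · i = 29.90 × 0.04760 = 1.423 m/day.
Seepage velocity v = q / n_e = 1.423 / 0.07 = 20.33 m/day.
Travel time t = L / v = 2240 / 20.33 = 110.2 days = 0.3016 years.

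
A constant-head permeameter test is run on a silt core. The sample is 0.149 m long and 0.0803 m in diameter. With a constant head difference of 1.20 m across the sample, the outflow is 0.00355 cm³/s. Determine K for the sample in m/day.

0.00752

Cross-sectional area A = π·(d/2)² = π × (0.0803/2)² = 0.005064 m².
Convert discharge: 0.00355 cm³/s = 3.550e-09 m³/s.
Darcy's law rearranged: K = Q·L / (A·Δh) = 3.550e-09 × 0.149 / (0.005064 × 1.20) = 8.704e-08 m/s = 0.007520 m/day.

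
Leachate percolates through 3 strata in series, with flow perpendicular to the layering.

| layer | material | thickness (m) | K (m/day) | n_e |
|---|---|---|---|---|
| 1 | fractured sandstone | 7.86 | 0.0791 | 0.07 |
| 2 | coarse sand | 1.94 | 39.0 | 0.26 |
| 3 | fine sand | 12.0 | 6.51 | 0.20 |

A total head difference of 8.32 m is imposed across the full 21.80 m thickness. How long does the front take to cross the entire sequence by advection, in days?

With flow normal to the layers, continuity requires the same specific discharge q through every layer.
Σ(b_i/K_i) = 7.86/0.0791 + 1.94/39.0 + 12.0/6.51 = 101.3 d.
q = Δh / Σ(b_i/K_i) = 8.32 / 101.3 = 0.08216 m/day.
In each layer the seepage velocity is v_i = q/n_i, so the layer transit time is t_i = b_i·n_i / q:
  layer 1 (fractured sandstone): t_1 = 7.86 × 0.07 / 0.08216 = 6.696 d
  layer 2 (coarse sand): t_2 = 1.94 × 0.26 / 0.08216 = 6.139 d
  layer 3 (fine sand): t_3 = 12.0 × 0.20 / 0.08216 = 29.21 d
Total t = Σ t_i = 42.05 days.

42.0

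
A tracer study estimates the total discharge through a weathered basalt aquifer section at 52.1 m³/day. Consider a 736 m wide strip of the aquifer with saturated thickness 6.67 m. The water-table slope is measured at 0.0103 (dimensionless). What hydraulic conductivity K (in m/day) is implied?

Cross-sectional area A = 736 × 6.67 = 4909 m².
Hydraulic gradient i = 0.0103.
From Q = K·A·i, K = Q / (A·i) = 52.1 / (4909 × 0.01030) = 1.030 m/day.

1.03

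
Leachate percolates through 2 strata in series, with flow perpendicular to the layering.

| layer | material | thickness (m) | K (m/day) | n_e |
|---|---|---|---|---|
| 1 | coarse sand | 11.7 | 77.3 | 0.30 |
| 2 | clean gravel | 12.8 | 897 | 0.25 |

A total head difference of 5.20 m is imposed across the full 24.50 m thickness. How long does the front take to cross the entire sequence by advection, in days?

0.214

With flow normal to the layers, continuity requires the same specific discharge q through every layer.
Σ(b_i/K_i) = 11.7/77.3 + 12.8/897 = 0.1656 d.
q = Δh / Σ(b_i/K_i) = 5.20 / 0.1656 = 31.40 m/day.
In each layer the seepage velocity is v_i = q/n_i, so the layer transit time is t_i = b_i·n_i / q:
  layer 1 (coarse sand): t_1 = 11.7 × 0.30 / 31.40 = 0.1118 d
  layer 2 (clean gravel): t_2 = 12.8 × 0.25 / 31.40 = 0.1019 d
Total t = Σ t_i = 0.2137 days.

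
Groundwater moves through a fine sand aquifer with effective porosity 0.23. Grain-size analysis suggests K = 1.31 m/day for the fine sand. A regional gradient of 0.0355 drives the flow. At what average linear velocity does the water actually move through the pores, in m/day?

Hydraulic gradient i = 0.0355.
Darcy flux q = K · i = 1.310 × 0.03550 = 0.04650 m/day.
Seepage velocity v = q / n_e = 0.04650 / 0.23 = 0.2022 m/day.

0.202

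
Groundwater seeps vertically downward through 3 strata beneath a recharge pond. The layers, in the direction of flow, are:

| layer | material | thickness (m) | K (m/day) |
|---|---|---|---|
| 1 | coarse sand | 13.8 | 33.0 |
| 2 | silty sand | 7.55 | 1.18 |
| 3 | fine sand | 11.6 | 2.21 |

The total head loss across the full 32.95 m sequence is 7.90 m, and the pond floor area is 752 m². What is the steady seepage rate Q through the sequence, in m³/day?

492

Flow is perpendicular to layering, so the layers act in series and the equivalent K is the thickness-weighted harmonic mean.
Total thickness L = 13.8 + 7.55 + 11.6 = 32.95 m.
Σ(b_i/K_i) = 13.8/33.0 + 7.55/1.18 + 11.6/2.21 = 12.07 d.
K_eq = L / Σ(b_i/K_i) = 32.95 / 12.07 = 2.731 m/day.
Q = K_eq · A · (Δh/L) = 2.731 × 752 × (7.90/32.95) = 492.4 m³/day.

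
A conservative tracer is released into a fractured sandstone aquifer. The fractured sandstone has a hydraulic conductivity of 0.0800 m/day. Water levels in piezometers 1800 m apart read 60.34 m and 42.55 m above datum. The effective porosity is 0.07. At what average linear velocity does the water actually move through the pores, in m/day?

0.0113

Hydraulic gradient i = (60.34 − 42.55) / 1800 = 17.79 / 1800 = 0.009883.
Darcy flux q = K · i = 0.08000 × 0.009883 = 0.0007907 m/day.
Seepage velocity v = q / n_e = 0.0007907 / 0.07 = 0.01130 m/day.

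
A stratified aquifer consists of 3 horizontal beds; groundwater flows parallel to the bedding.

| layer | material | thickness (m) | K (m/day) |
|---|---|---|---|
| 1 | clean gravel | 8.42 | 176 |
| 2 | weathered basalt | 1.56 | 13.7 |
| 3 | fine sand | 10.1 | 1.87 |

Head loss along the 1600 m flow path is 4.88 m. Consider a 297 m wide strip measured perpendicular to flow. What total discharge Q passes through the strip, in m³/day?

Flow is parallel to layering, so each bed carries its own Darcy discharge and the transmissivities add.
Σ(K_i·b_i) = 176×8.42 + 13.7×1.56 + 1.87×10.1 = 1522 m²/day.
Hydraulic gradient i = Δh / L = 4.88 / 1600 = 0.003050.
Q = Σ(K_i·b_i) · W · i = 1522 × 297 × 0.003050 = 1379 m³/day.

1380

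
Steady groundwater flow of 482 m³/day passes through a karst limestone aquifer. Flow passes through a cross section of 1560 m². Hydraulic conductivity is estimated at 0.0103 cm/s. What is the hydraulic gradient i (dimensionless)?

0.0347

Convert K: 0.0103 cm/s × 864 = 8.899 m/day.
From Q = K·A·i, i = Q / (K·A) = 482 / (8.899 × 1560) = 0.03472.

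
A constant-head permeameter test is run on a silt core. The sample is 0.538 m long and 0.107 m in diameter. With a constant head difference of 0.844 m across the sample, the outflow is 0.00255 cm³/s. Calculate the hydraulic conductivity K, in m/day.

Cross-sectional area A = π·(d/2)² = π × (0.107/2)² = 0.008992 m².
Convert discharge: 0.00255 cm³/s = 2.550e-09 m³/s.
Darcy's law rearranged: K = Q·L / (A·Δh) = 2.550e-09 × 0.538 / (0.008992 × 0.844) = 1.808e-07 m/s = 0.01562 m/day.

0.0156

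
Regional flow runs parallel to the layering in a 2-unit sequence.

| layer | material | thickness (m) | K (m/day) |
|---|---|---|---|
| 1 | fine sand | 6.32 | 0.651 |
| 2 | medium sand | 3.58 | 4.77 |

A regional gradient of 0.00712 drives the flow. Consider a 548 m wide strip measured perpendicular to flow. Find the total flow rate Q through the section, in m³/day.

Flow is parallel to layering, so each bed carries its own Darcy discharge and the transmissivities add.
Σ(K_i·b_i) = 0.651×6.32 + 4.77×3.58 = 21.19 m²/day.
Hydraulic gradient i = 0.00712.
Q = Σ(K_i·b_i) · W · i = 21.19 × 548 × 0.007120 = 82.68 m³/day.

82.7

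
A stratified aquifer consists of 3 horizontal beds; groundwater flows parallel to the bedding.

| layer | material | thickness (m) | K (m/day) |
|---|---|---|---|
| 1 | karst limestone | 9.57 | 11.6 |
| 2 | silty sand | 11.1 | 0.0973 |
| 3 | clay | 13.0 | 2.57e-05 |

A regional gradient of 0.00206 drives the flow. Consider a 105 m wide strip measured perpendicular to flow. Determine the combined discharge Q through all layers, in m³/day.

Flow is parallel to layering, so each bed carries its own Darcy discharge and the transmissivities add.
Σ(K_i·b_i) = 11.6×9.57 + 0.0973×11.1 + 2.57e-05×13.0 = 112.1 m²/day.
Hydraulic gradient i = 0.00206.
Q = Σ(K_i·b_i) · W · i = 112.1 × 105 × 0.002060 = 24.25 m³/day.

24.2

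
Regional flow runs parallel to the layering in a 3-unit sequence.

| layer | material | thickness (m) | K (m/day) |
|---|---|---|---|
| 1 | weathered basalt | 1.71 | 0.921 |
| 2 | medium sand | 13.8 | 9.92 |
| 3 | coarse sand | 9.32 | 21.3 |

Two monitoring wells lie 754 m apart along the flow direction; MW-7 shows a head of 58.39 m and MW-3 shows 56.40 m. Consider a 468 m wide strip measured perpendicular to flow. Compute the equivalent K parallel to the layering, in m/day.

13.6

Flow is parallel to layering, so each bed carries its own Darcy discharge and the transmissivities add.
Σ(K_i·b_i) = 0.921×1.71 + 9.92×13.8 + 21.3×9.32 = 337.0 m²/day.
Total thickness b = 24.83 m, so K_eq = Σ(K_i·b_i)/b = 13.57 m/day.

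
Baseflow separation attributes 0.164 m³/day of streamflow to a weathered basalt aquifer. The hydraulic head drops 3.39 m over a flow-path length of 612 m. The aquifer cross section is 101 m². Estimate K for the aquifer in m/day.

0.293

Hydraulic gradient i = Δh / L = 3.39 / 612 = 0.005539.
From Q = K·A·i, K = Q / (A·i) = 0.164 / (101.0 × 0.005539) = 0.2931 m/day.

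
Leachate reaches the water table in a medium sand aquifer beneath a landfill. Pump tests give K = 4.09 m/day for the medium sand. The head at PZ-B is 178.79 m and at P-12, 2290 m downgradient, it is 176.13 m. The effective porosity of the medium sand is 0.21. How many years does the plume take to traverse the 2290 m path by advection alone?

Hydraulic gradient i = (178.79 − 176.13) / 2290 = 2.66 / 2290 = 0.001162.
Darcy flux q = K · i = 4.090 × 0.001162 = 0.004751 m/day.
Seepage velocity v = q / n_e = 0.004751 / 0.21 = 0.02262 m/day.
Travel time t = L / v = 2290 / 0.02262 = 1.012e+05 days = 277.1 years.

277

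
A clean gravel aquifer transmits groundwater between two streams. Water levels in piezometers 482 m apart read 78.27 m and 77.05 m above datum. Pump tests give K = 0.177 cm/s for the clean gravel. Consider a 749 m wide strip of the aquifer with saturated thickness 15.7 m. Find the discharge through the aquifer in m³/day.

4550

Convert K: 0.177 cm/s × 864 = 152.9 m/day.
Cross-sectional area A = 749 × 15.7 = 11759 m².
Hydraulic gradient i = (78.27 − 77.05) / 482 = 1.22 / 482 = 0.002531.
Darcy's law: Q = K · A · i = 152.9 × 11759 × 0.002531 = 4552 m³/day.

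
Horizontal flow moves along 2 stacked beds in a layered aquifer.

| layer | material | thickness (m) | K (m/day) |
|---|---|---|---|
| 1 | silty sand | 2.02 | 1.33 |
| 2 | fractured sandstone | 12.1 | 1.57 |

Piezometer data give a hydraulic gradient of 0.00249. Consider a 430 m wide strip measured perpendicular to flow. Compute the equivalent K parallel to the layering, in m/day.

Flow is parallel to layering, so each bed carries its own Darcy discharge and the transmissivities add.
Σ(K_i·b_i) = 1.33×2.02 + 1.57×12.1 = 21.68 m²/day.
Total thickness b = 14.12 m, so K_eq = Σ(K_i·b_i)/b = 1.536 m/day.

1.54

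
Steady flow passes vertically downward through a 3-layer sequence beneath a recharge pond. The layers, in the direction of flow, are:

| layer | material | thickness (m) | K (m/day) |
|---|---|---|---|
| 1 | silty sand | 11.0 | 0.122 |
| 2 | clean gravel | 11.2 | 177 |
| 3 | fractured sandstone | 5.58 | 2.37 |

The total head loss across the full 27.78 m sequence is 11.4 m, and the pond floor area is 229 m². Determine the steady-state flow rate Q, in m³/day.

Flow is perpendicular to layering, so the layers act in series and the equivalent K is the thickness-weighted harmonic mean.
Total thickness L = 11.0 + 11.2 + 5.58 = 27.78 m.
Σ(b_i/K_i) = 11.0/0.122 + 11.2/177 + 5.58/2.37 = 92.58 d.
K_eq = L / Σ(b_i/K_i) = 27.78 / 92.58 = 0.3001 m/day.
Q = K_eq · A · (Δh/L) = 0.3001 × 229 × (11.4/27.78) = 28.20 m³/day.

28.2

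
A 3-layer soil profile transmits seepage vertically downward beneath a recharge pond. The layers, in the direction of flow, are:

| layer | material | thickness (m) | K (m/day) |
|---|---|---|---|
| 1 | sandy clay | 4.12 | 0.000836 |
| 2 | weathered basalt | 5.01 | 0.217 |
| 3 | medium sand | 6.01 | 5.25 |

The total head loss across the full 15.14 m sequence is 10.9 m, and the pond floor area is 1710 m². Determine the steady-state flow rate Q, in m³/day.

3.76

Flow is perpendicular to layering, so the layers act in series and the equivalent K is the thickness-weighted harmonic mean.
Total thickness L = 4.12 + 5.01 + 6.01 = 15.14 m.
Σ(b_i/K_i) = 4.12/0.000836 + 5.01/0.217 + 6.01/5.25 = 4952 d.
K_eq = L / Σ(b_i/K_i) = 15.14 / 4952 = 0.003057 m/day.
Q = K_eq · A · (Δh/L) = 0.003057 × 1710 × (10.9/15.14) = 3.764 m³/day.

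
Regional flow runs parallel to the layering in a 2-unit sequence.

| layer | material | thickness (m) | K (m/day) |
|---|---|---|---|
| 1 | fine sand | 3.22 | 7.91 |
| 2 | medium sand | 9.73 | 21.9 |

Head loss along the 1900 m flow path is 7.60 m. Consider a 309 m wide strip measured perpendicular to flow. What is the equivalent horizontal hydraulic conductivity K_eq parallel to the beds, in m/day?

Flow is parallel to layering, so each bed carries its own Darcy discharge and the transmissivities add.
Σ(K_i·b_i) = 7.91×3.22 + 21.9×9.73 = 238.6 m²/day.
Total thickness b = 12.95 m, so K_eq = Σ(K_i·b_i)/b = 18.42 m/day.

18.4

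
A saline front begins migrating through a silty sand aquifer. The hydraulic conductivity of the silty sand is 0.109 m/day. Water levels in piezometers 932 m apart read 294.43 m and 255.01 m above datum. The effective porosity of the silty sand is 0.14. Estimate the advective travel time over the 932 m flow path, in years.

Hydraulic gradient i = (294.43 − 255.01) / 932 = 39.42 / 932 = 0.04230.
Darcy flux q = K · i = 0.1090 × 0.04230 = 0.004610 m/day.
Seepage velocity v = q / n_e = 0.004610 / 0.14 = 0.03293 m/day.
Travel time t = L / v = 932 / 0.03293 = 28302 days = 77.49 years.

77.5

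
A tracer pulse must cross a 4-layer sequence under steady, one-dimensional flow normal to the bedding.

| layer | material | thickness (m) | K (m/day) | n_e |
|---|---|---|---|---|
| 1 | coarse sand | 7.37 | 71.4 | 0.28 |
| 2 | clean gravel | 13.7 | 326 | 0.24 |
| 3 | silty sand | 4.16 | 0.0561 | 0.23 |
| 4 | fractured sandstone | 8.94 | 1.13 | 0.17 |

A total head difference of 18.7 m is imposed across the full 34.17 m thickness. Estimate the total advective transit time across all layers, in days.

With flow normal to the layers, continuity requires the same specific discharge q through every layer.
Σ(b_i/K_i) = 7.37/71.4 + 13.7/326 + 4.16/0.0561 + 8.94/1.13 = 82.21 d.
q = Δh / Σ(b_i/K_i) = 18.7 / 82.21 = 0.2275 m/day.
In each layer the seepage velocity is v_i = q/n_i, so the layer transit time is t_i = b_i·n_i / q:
  layer 1 (coarse sand): t_1 = 7.37 × 0.28 / 0.2275 = 9.072 d
  layer 2 (clean gravel): t_2 = 13.7 × 0.24 / 0.2275 = 14.45 d
  layer 3 (silty sand): t_3 = 4.16 × 0.23 / 0.2275 = 4.206 d
  layer 4 (fractured sandstone): t_4 = 8.94 × 0.17 / 0.2275 = 6.681 d
Total t = Σ t_i = 34.41 days.

34.4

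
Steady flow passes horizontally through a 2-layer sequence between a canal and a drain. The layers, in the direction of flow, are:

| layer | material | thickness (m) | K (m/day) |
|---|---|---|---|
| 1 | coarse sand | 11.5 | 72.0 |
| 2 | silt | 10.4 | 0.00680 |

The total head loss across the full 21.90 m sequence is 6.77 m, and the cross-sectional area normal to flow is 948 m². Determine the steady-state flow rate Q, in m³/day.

Flow is perpendicular to layering, so the layers act in series and the equivalent K is the thickness-weighted harmonic mean.
Total thickness L = 11.5 + 10.4 = 21.90 m.
Σ(b_i/K_i) = 11.5/72.0 + 10.4/0.00680 = 1530 d.
K_eq = L / Σ(b_i/K_i) = 21.90 / 1530 = 0.01432 m/day.
Q = K_eq · A · (Δh/L) = 0.01432 × 948 × (6.77/21.90) = 4.196 m³/day.

4.20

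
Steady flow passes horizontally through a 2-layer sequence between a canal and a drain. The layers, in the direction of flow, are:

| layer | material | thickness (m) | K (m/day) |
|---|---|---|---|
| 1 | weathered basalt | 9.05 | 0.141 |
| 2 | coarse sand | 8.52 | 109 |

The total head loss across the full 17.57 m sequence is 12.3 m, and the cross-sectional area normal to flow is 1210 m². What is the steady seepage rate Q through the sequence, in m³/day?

232

Flow is perpendicular to layering, so the layers act in series and the equivalent K is the thickness-weighted harmonic mean.
Total thickness L = 9.05 + 8.52 = 17.57 m.
Σ(b_i/K_i) = 9.05/0.141 + 8.52/109 = 64.26 d.
K_eq = L / Σ(b_i/K_i) = 17.57 / 64.26 = 0.2734 m/day.
Q = K_eq · A · (Δh/L) = 0.2734 × 1210 × (12.3/17.57) = 231.6 m³/day.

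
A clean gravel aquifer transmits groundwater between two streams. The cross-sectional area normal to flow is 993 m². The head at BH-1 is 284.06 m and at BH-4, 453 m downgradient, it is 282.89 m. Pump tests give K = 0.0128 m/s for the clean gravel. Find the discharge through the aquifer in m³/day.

Convert K: 0.0128 m/s × 86400 = 1106 m/day.
Hydraulic gradient i = (284.06 − 282.89) / 453 = 1.17 / 453 = 0.002583.
Darcy's law: Q = K · A · i = 1106 × 993.0 × 0.002583 = 2836 m³/day.

2840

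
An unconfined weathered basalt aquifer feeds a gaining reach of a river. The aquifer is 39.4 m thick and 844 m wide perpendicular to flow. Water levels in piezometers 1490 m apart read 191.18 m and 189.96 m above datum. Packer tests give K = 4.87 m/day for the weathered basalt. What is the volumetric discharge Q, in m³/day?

Cross-sectional area A = 844 × 39.4 = 33254 m².
Hydraulic gradient i = (191.18 − 189.96) / 1490 = 1.22 / 1490 = 0.0008188.
Darcy's law: Q = K · A · i = 4.870 × 33254 × 0.0008188 = 132.6 m³/day.

133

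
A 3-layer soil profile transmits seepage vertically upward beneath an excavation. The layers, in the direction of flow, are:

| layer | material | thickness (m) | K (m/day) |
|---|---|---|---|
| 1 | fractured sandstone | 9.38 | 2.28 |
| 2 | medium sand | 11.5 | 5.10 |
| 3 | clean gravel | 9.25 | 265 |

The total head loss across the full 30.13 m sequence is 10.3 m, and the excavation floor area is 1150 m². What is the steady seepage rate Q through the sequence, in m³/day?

Flow is perpendicular to layering, so the layers act in series and the equivalent K is the thickness-weighted harmonic mean.
Total thickness L = 9.38 + 11.5 + 9.25 = 30.13 m.
Σ(b_i/K_i) = 9.38/2.28 + 11.5/5.10 + 9.25/265 = 6.404 d.
K_eq = L / Σ(b_i/K_i) = 30.13 / 6.404 = 4.705 m/day.
Q = K_eq · A · (Δh/L) = 4.705 × 1150 × (10.3/30.13) = 1850 m³/day.

1850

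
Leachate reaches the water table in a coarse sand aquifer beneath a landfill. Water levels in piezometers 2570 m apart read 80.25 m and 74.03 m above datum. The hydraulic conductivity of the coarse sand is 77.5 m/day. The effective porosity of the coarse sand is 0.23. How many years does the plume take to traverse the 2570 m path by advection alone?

8.63

Hydraulic gradient i = (80.25 − 74.03) / 2570 = 6.22 / 2570 = 0.002420.
Darcy flux q = K · i = 77.50 × 0.002420 = 0.1876 m/day.
Seepage velocity v = q / n_e = 0.1876 / 0.23 = 0.8155 m/day.
Travel time t = L / v = 2570 / 0.8155 = 3151 days = 8.628 years.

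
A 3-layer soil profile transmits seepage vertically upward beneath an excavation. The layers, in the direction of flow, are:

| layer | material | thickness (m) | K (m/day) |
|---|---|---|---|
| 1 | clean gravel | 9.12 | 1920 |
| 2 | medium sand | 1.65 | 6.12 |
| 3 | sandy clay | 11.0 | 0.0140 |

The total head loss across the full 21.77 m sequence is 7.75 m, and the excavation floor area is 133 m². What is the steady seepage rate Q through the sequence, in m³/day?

1.31

Flow is perpendicular to layering, so the layers act in series and the equivalent K is the thickness-weighted harmonic mean.
Total thickness L = 9.12 + 1.65 + 11.0 = 21.77 m.
Σ(b_i/K_i) = 9.12/1920 + 1.65/6.12 + 11.0/0.0140 = 786.0 d.
K_eq = L / Σ(b_i/K_i) = 21.77 / 786.0 = 0.02770 m/day.
Q = K_eq · A · (Δh/L) = 0.02770 × 133 × (7.75/21.77) = 1.311 m³/day.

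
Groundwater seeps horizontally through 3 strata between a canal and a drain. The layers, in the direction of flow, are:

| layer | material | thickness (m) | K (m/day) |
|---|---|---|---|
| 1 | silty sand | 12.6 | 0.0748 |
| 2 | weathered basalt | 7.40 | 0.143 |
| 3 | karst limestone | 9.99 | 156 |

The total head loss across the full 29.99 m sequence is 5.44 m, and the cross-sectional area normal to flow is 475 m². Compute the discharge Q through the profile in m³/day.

Flow is perpendicular to layering, so the layers act in series and the equivalent K is the thickness-weighted harmonic mean.
Total thickness L = 12.6 + 7.40 + 9.99 = 29.99 m.
Σ(b_i/K_i) = 12.6/0.0748 + 7.40/0.143 + 9.99/156 = 220.3 d.
K_eq = L / Σ(b_i/K_i) = 29.99 / 220.3 = 0.1362 m/day.
Q = K_eq · A · (Δh/L) = 0.1362 × 475 × (5.44/29.99) = 11.73 m³/day.

11.7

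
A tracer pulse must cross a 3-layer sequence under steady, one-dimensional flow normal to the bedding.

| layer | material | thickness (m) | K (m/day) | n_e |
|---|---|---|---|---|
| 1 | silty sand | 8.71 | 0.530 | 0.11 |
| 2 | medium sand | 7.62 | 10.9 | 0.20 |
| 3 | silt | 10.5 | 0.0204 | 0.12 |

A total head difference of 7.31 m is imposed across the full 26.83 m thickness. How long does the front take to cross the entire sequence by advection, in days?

272

With flow normal to the layers, continuity requires the same specific discharge q through every layer.
Σ(b_i/K_i) = 8.71/0.530 + 7.62/10.9 + 10.5/0.0204 = 531.8 d.
q = Δh / Σ(b_i/K_i) = 7.31 / 531.8 = 0.01374 m/day.
In each layer the seepage velocity is v_i = q/n_i, so the layer transit time is t_i = b_i·n_i / q:
  layer 1 (silty sand): t_1 = 8.71 × 0.11 / 0.01374 = 69.71 d
  layer 2 (medium sand): t_2 = 7.62 × 0.20 / 0.01374 = 110.9 d
  layer 3 (silt): t_3 = 10.5 × 0.12 / 0.01374 = 91.67 d
Total t = Σ t_i = 272.3 days.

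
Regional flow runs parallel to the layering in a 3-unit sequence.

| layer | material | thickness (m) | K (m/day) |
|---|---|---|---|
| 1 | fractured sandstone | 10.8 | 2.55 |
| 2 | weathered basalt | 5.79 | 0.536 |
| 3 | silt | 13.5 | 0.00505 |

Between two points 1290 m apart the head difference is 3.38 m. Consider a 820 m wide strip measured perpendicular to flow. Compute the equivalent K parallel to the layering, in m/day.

1.02

Flow is parallel to layering, so each bed carries its own Darcy discharge and the transmissivities add.
Σ(K_i·b_i) = 2.55×10.8 + 0.536×5.79 + 0.00505×13.5 = 30.71 m²/day.
Total thickness b = 30.09 m, so K_eq = Σ(K_i·b_i)/b = 1.021 m/day.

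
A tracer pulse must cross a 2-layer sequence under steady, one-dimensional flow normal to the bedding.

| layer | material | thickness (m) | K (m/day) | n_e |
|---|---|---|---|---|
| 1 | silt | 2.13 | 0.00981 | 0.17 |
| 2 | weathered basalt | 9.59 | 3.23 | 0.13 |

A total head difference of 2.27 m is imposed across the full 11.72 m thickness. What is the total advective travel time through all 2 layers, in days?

156

With flow normal to the layers, continuity requires the same specific discharge q through every layer.
Σ(b_i/K_i) = 2.13/0.00981 + 9.59/3.23 = 220.1 d.
q = Δh / Σ(b_i/K_i) = 2.27 / 220.1 = 0.01031 m/day.
In each layer the seepage velocity is v_i = q/n_i, so the layer transit time is t_i = b_i·n_i / q:
  layer 1 (silt): t_1 = 2.13 × 0.17 / 0.01031 = 35.11 d
  layer 2 (weathered basalt): t_2 = 9.59 × 0.13 / 0.01031 = 120.9 d
Total t = Σ t_i = 156.0 days.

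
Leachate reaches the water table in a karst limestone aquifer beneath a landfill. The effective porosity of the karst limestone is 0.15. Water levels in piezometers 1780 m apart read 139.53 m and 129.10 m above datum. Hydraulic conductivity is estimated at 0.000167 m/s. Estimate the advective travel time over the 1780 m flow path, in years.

Convert K: 0.000167 m/s × 86400 = 14.43 m/day.
Hydraulic gradient i = (139.53 − 129.10) / 1780 = 10.43 / 1780 = 0.005860.
Darcy flux q = K · i = 14.43 × 0.005860 = 0.08455 m/day.
Seepage velocity v = q / n_e = 0.08455 / 0.15 = 0.5636 m/day.
Travel time t = L / v = 1780 / 0.5636 = 3158 days = 8.646 years.

8.65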